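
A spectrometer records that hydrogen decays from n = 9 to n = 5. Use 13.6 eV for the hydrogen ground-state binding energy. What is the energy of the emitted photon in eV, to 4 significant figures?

E_9 = −13.60/81 = −0.1679 eV and E_5 = −13.60/25 = −0.5440 eV.
The photon energy is |E_9 − E_5| = 0.3761 eV.

0.3761 eV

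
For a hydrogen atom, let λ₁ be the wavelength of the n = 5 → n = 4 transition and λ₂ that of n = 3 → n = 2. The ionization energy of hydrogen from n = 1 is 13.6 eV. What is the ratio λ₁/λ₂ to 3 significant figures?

6.17

λ ∝ 1/ΔE ∝ 1/(1/n_f² − 1/n_i²), and the Z² and hc factors cancel in the ratio.
λ₁/λ₂ = (1/2² − 1/3²)/(1/4² − 1/5²) = 0.1389/0.02250 = 6.17.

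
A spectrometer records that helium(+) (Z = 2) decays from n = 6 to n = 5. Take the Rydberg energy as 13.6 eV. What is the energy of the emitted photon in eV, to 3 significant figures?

The Bohr energies scale as Z², so for Z = 2: E_n = −54.40/n² eV.
E_6 = −54.40/36 = −1.511 eV and E_5 = −54.40/25 = −2.176 eV.
The photon energy is |E_6 − E_5| = 0.665 eV.

0.665 eV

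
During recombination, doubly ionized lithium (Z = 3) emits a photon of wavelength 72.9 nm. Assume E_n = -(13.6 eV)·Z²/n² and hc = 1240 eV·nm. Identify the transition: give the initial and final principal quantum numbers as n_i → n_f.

The photon energy is ΔE = hc/λ = 1240 / 72.9 = 17.01 eV.
With Z = 3, ΔE = 122.4 × (1/n_f² − 1/n_i²), so 1/n_f² − 1/n_i² = 0.1390.
Trying n_f = 2 gives 1/n_i² = 0.1110, i.e. n_i ≈ 3; this pair matches.

n_i = 3, n_f = 2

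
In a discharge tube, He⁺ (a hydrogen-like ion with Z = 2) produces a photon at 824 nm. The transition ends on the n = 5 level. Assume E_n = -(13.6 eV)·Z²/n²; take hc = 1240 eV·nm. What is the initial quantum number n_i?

n_i = 9

The photon energy is ΔE = hc/λ = 1240 / 824 = 1.505 eV.
With Z = 2, ΔE = 54.40 × (1/n_f² − 1/n_i²), so 1/n_f² − 1/n_i² = 0.02766.
With n_f = 5: 1/n_i² = 1/25 − 0.02766 = 0.01234, so n_i ≈ 9.00.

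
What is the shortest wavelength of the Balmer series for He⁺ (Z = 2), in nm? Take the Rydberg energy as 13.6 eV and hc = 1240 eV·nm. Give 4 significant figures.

91.18 nm

The Balmer series has lower level n_f = 2; the series limit corresponds to n_i → ∞.
ΔE_max = 13.6 × 4 / 2² = 13.60 eV.
λ_min = 1240 / 13.60 = 91.18 nm.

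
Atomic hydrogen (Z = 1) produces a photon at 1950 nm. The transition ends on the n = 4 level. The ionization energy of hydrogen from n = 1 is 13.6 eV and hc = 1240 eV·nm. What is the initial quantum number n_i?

The photon energy is ΔE = hc/λ = 1240 / 1950 = 0.6359 eV.
With Z = 1, ΔE = 13.60 × (1/n_f² − 1/n_i²), so 1/n_f² − 1/n_i² = 0.04676.
With n_f = 4: 1/n_i² = 1/16 − 0.04676 = 0.01574, so n_i ≈ 7.97.

n_i = 8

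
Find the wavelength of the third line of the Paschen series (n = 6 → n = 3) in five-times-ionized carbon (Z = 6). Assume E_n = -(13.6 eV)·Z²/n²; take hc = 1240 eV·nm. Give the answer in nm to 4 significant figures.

30.39 nm

The Paschen series terminates on n_f = 3; the third line has n_i = 3+3 = 6.
ΔE = 489.6 × (1/3² − 1/6²) = 40.80 eV.
λ = 1240 / 40.80 = 30.39 nm.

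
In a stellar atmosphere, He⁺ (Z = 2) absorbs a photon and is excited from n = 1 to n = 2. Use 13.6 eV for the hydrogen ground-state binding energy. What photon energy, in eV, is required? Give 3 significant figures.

40.8 eV

The Bohr energies scale as Z², so for Z = 2: E_n = −54.40/n² eV.
E_2 = −54.40/4 = −13.60 eV and E_1 = −54.40/1 = −54.40 eV.
The photon energy is |E_2 − E_1| = 40.8 eV.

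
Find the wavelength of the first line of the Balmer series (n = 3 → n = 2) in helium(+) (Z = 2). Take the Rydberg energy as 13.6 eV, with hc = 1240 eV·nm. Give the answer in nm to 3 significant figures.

The Balmer series terminates on n_f = 2; the first line has n_i = 2+1 = 3.
ΔE = 54.40 × (1/2² − 1/3²) = 7.556 eV.
λ = 1240 / 7.556 = 164 nm.

164 nm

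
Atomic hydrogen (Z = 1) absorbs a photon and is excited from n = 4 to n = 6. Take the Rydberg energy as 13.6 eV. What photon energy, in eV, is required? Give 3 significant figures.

0.472 eV

E_6 = −13.60/36 = −0.3778 eV and E_4 = −13.60/16 = −0.8500 eV.
The photon energy is |E_6 − E_4| = 0.472 eV.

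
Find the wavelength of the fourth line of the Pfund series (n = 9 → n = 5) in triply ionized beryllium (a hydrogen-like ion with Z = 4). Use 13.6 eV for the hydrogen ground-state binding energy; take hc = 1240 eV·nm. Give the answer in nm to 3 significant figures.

The Pfund series terminates on n_f = 5; the fourth line has n_i = 5+4 = 9.
ΔE = 217.6 × (1/5² − 1/9²) = 6.018 eV.
λ = 1240 / 6.018 = 206 nm.

206 nm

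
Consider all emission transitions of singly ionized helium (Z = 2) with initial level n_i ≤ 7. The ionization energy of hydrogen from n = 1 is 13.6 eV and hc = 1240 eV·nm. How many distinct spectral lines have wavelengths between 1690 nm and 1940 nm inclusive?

1

Enumerate all n_i → n_f pairs with 1 ≤ n_f < n_i ≤ 7 and compute λ = 1240 / [13.6·4·(1/n_f² − 1/n_i²)].
Lines falling in [1690, 1940] nm: 6→5 (1865 nm).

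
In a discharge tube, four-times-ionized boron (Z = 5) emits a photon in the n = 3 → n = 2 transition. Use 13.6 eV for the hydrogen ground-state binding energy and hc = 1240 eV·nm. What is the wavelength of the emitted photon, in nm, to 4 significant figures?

26.26 nm

For Z = 5 the level energies scale as Z², so the effective Rydberg energy is 13.6 × 25 = 340.0 eV.
ΔE = 340.0 × (1/2² − 1/3²) = 340.0 × 0.1389 = 47.22 eV.
λ = hc/ΔE = 1240 / 47.22 = 26.26 nm.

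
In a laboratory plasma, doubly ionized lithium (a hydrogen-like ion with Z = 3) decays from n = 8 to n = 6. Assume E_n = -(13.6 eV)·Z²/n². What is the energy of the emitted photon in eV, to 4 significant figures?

1.488 eV

The Bohr energies scale as Z², so for Z = 3: E_n = −122.4/n² eV.
E_8 = −122.4/64 = −1.913 eV and E_6 = −122.4/36 = −3.400 eV.
The photon energy is |E_8 − E_6| = 1.488 eV.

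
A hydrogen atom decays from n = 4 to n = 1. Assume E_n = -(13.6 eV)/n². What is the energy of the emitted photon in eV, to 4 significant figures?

12.75 eV

E_4 = −13.60/16 = −0.8500 eV and E_1 = −13.60/1 = −13.60 eV.
The photon energy is |E_4 − E_1| = 12.75 eV.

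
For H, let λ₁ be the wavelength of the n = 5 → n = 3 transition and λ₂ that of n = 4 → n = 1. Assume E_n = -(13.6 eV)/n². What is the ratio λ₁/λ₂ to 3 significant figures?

λ ∝ 1/ΔE ∝ 1/(1/n_f² − 1/n_i²), and the Z² and hc factors cancel in the ratio.
λ₁/λ₂ = (1/1² − 1/4²)/(1/3² − 1/5²) = 0.9375/0.07111 = 13.2.

13.2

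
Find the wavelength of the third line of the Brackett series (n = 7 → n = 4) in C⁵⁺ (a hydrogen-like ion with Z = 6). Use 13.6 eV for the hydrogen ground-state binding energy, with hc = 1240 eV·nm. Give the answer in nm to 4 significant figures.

60.17 nm

The Brackett series terminates on n_f = 4; the third line has n_i = 4+3 = 7.
ΔE = 489.6 × (1/4² − 1/7²) = 20.61 eV.
λ = 1240 / 20.61 = 60.17 nm.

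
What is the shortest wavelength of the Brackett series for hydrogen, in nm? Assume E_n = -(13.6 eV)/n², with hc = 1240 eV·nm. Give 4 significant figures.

1459 nm

The Brackett series has lower level n_f = 4; the series limit corresponds to n_i → ∞.
ΔE_max = 13.6 × 1 / 4² = 0.8500 eV.
λ_min = 1240 / 0.8500 = 1459 nm.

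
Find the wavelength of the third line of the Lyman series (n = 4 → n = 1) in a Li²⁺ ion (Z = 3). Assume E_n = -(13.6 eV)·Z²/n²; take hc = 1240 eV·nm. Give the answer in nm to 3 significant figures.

The Lyman series terminates on n_f = 1; the third line has n_i = 1+3 = 4.
ΔE = 122.4 × (1/1² − 1/4²) = 114.8 eV.
λ = 1240 / 114.8 = 10.8 nm.

10.8 nm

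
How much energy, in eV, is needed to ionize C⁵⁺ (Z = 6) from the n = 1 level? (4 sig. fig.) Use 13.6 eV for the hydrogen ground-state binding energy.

E_n = −13.6 Z²/n² = −489.6/n² eV for Z = 6.
E_1 = −489.6/1 = −489.6 eV, so ionization (to E = 0) requires 489.6 eV.

489.6 eV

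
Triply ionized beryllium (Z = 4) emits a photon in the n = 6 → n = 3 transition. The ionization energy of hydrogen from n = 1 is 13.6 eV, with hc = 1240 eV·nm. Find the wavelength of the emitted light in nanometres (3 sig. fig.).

For Z = 4 the level energies scale as Z², so the effective Rydberg energy is 13.6 × 16 = 217.6 eV.
ΔE = 217.6 × (1/3² − 1/6²) = 217.6 × 0.08333 = 18.13 eV.
λ = hc/ΔE = 1240 / 18.13 = 68.4 nm.

68.4 nm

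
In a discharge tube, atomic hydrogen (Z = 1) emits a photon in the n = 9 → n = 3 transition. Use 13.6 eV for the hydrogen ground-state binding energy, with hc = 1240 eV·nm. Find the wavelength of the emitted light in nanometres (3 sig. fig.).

ΔE = 13.60 × (1/3² − 1/9²) = 13.60 × 0.09877 = 1.343 eV.
λ = hc/ΔE = 1240 / 1.343 = 923 nm.

923 nm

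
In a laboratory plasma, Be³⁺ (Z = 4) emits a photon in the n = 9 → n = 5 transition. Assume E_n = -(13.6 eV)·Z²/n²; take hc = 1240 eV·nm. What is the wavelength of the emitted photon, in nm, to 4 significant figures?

206.1 nm

For Z = 4 the level energies scale as Z², so the effective Rydberg energy is 13.6 × 16 = 217.6 eV.
ΔE = 217.6 × (1/5² − 1/9²) = 217.6 × 0.02765 = 6.018 eV.
λ = hc/ΔE = 1240 / 6.018 = 206.1 nm.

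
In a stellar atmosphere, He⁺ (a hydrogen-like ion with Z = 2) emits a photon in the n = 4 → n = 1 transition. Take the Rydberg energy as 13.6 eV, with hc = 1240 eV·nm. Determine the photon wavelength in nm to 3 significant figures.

For Z = 2 the level energies scale as Z², so the effective Rydberg energy is 13.6 × 4 = 54.40 eV.
ΔE = 54.40 × (1/1² − 1/4²) = 54.40 × 0.9375 = 51.00 eV.
λ = hc/ΔE = 1240 / 51.00 = 24.3 nm.

24.3 nm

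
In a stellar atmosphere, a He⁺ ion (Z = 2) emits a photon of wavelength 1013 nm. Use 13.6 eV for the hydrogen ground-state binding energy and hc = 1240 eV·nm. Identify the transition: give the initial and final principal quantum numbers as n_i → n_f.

The photon energy is ΔE = hc/λ = 1240 / 1013 = 1.224 eV.
With Z = 2, ΔE = 54.40 × (1/n_f² − 1/n_i²), so 1/n_f² − 1/n_i² = 0.02250.
Trying n_f = 4 gives 1/n_i² = 0.04000, i.e. n_i ≈ 5; this pair matches.

n_i = 5, n_f = 4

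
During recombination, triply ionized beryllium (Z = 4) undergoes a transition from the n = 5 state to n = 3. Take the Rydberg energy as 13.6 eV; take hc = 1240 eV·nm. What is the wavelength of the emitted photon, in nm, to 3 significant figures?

For Z = 4 the level energies scale as Z², so the effective Rydberg energy is 13.6 × 16 = 217.6 eV.
ΔE = 217.6 × (1/3² − 1/5²) = 217.6 × 0.07111 = 15.47 eV.
λ = hc/ΔE = 1240 / 15.47 = 80.1 nm.

80.1 nm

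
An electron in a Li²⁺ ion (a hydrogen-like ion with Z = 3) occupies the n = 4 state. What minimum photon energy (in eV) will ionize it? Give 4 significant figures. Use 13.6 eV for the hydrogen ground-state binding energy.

E_n = −13.6 Z²/n² = −122.4/n² eV for Z = 3.
E_4 = −122.4/16 = −7.650 eV, so ionization (to E = 0) requires 7.650 eV.

7.650 eV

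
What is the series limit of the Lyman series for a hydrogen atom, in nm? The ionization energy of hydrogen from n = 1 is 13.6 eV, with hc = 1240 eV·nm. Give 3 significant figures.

91.2 nm

The Lyman series has lower level n_f = 1; the series limit corresponds to n_i → ∞.
ΔE_max = 13.6 × 1 / 1² = 13.60 eV.
λ_min = 1240 / 13.60 = 91.2 nm.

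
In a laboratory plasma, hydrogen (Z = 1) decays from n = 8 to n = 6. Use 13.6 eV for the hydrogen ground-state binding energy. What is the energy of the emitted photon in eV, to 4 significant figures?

E_8 = −13.60/64 = −0.2125 eV and E_6 = −13.60/36 = −0.3778 eV.
The photon energy is |E_8 − E_6| = 0.1653 eV.

0.1653 eV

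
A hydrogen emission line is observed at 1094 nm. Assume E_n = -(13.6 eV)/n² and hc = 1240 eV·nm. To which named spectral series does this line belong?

Paschen

ΔE = 1240/1094 = 1.133 eV.
This matches 13.6 × (1/3² − 1/6²), so n_f = 3: the Paschen series.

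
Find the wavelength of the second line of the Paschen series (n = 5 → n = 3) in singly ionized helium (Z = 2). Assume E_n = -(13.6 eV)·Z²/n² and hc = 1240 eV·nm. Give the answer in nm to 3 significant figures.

321 nm

The Paschen series terminates on n_f = 3; the second line has n_i = 3+2 = 5.
ΔE = 54.40 × (1/3² − 1/5²) = 3.868 eV.
λ = 1240 / 3.868 = 321 nm.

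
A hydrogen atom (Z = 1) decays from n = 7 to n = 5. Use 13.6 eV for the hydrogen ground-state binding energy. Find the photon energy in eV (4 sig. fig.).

0.2664 eV

E_7 = −13.60/49 = −0.2776 eV and E_5 = −13.60/25 = −0.5440 eV.
The photon energy is |E_7 − E_5| = 0.2664 eV.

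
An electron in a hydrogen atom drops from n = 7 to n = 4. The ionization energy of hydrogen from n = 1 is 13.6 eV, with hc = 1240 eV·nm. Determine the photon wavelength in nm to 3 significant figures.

2170 nm

ΔE = 13.60 × (1/4² − 1/7²) = 13.60 × 0.04209 = 0.5724 eV.
λ = hc/ΔE = 1240 / 0.5724 = 2170 nm.
This line belongs to the Brackett series.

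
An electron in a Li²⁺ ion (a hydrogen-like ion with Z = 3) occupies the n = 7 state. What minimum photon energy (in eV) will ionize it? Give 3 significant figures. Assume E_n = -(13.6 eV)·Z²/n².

2.50 eV

E_n = −13.6 Z²/n² = −122.4/n² eV for Z = 3.
E_7 = −122.4/49 = −2.50 eV, so ionization (to E = 0) requires 2.50 eV.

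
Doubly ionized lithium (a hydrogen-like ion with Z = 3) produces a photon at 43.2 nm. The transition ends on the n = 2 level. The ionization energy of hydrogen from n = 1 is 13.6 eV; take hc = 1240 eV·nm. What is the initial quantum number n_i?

n_i = 8

The photon energy is ΔE = hc/λ = 1240 / 43.2 = 28.70 eV.
With Z = 3, ΔE = 122.4 × (1/n_f² − 1/n_i²), so 1/n_f² − 1/n_i² = 0.2345.
With n_f = 2: 1/n_i² = 1/4 − 0.2345 = 0.01549, so n_i ≈ 8.03.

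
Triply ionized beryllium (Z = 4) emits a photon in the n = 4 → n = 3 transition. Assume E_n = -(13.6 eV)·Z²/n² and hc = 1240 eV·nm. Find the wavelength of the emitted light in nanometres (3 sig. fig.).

For Z = 4 the level energies scale as Z², so the effective Rydberg energy is 13.6 × 16 = 217.6 eV.
ΔE = 217.6 × (1/3² − 1/4²) = 217.6 × 0.04861 = 10.58 eV.
λ = hc/ΔE = 1240 / 10.58 = 117 nm.

117 nm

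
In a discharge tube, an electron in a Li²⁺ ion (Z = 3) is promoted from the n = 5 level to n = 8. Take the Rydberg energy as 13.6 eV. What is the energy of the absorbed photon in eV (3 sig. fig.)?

2.98 eV

The Bohr energies scale as Z², so for Z = 3: E_n = −122.4/n² eV.
E_8 = −122.4/64 = −1.913 eV and E_5 = −122.4/25 = −4.896 eV.
The photon energy is |E_8 − E_5| = 2.98 eV.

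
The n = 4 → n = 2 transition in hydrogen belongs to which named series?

Balmer

The series is set by the lower level: n_f = 2 is the Balmer series.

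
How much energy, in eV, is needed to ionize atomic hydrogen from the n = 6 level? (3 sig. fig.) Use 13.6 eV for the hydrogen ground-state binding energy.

E_6 = −13.60/36 = −0.378 eV, so ionization (to E = 0) requires 0.378 eV.

0.378 eV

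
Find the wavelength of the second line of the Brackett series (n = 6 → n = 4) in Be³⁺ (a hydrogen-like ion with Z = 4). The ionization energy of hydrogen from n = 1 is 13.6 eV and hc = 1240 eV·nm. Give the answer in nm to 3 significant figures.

164 nm

The Brackett series terminates on n_f = 4; the second line has n_i = 4+2 = 6.
ΔE = 217.6 × (1/4² − 1/6²) = 7.556 eV.
λ = 1240 / 7.556 = 164 nm.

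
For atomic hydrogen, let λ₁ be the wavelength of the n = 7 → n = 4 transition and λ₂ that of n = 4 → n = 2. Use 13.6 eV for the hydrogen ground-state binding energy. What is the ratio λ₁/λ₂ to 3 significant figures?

λ ∝ 1/ΔE ∝ 1/(1/n_f² − 1/n_i²), and the Z² and hc factors cancel in the ratio.
λ₁/λ₂ = (1/2² − 1/4²)/(1/4² − 1/7²) = 0.1875/0.04209 = 4.45.

4.45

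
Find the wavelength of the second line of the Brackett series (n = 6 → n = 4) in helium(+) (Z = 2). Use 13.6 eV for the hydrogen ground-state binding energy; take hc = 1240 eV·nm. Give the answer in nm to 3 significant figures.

The Brackett series terminates on n_f = 4; the second line has n_i = 4+2 = 6.
ΔE = 54.40 × (1/4² − 1/6²) = 1.889 eV.
λ = 1240 / 1.889 = 656 nm.

656 nm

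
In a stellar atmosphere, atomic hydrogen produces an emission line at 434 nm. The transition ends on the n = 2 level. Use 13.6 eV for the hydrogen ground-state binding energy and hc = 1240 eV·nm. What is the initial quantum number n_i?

n_i = 5

The photon energy is ΔE = hc/λ = 1240 / 434 = 2.857 eV.
With Z = 1, ΔE = 13.60 × (1/n_f² − 1/n_i²), so 1/n_f² − 1/n_i² = 0.2101.
With n_f = 2: 1/n_i² = 1/4 − 0.2101 = 0.03992, so n_i ≈ 5.01.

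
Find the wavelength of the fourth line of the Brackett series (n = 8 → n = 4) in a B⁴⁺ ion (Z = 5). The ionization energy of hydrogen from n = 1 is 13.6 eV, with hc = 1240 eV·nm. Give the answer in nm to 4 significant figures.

The Brackett series terminates on n_f = 4; the fourth line has n_i = 4+4 = 8.
ΔE = 340.0 × (1/4² − 1/8²) = 15.94 eV.
λ = 1240 / 15.94 = 77.80 nm.

77.80 nm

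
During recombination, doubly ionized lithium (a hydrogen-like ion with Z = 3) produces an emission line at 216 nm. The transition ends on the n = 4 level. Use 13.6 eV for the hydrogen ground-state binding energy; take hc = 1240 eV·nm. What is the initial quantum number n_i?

n_i = 8

The photon energy is ΔE = hc/λ = 1240 / 216 = 5.741 eV.
With Z = 3, ΔE = 122.4 × (1/n_f² − 1/n_i²), so 1/n_f² − 1/n_i² = 0.04690.
With n_f = 4: 1/n_i² = 1/16 − 0.04690 = 0.01560, so n_i ≈ 8.01.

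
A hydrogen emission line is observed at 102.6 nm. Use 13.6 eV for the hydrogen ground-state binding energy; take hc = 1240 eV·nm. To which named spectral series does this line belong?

ΔE = 1240/102.6 = 12.09 eV.
This matches 13.6 × (1/1² − 1/3²), so n_f = 1: the Lyman series.

Lyman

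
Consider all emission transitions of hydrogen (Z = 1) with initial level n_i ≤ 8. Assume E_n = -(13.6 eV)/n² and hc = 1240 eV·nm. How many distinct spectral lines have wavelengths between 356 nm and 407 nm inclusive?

Enumerate all n_i → n_f pairs with 1 ≤ n_f < n_i ≤ 8 and compute λ = 1240 / [13.6·1·(1/n_f² − 1/n_i²)].
Lines falling in [356, 407] nm: 8→2 (389.0 nm), 7→2 (397.1 nm).

2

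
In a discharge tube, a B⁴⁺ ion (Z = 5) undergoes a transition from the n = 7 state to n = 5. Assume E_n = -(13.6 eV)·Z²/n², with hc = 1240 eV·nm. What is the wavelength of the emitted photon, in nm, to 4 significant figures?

For Z = 5 the level energies scale as Z², so the effective Rydberg energy is 13.6 × 25 = 340.0 eV.
ΔE = 340.0 × (1/5² − 1/7²) = 340.0 × 0.01959 = 6.661 eV.
λ = hc/ΔE = 1240 / 6.661 = 186.2 nm.

186.2 nm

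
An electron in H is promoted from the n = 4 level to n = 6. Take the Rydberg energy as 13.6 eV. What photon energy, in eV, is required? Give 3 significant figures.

E_6 = −13.60/36 = −0.3778 eV and E_4 = −13.60/16 = −0.8500 eV.
The photon energy is |E_6 − E_4| = 0.472 eV.

0.472 eV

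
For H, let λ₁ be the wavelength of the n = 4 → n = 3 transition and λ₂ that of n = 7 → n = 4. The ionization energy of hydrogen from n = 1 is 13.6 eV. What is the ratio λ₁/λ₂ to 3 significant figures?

0.866

λ ∝ 1/ΔE ∝ 1/(1/n_f² − 1/n_i²), and the Z² and hc factors cancel in the ratio.
λ₁/λ₂ = (1/4² − 1/7²)/(1/3² − 1/4²) = 0.04209/0.04861 = 0.866.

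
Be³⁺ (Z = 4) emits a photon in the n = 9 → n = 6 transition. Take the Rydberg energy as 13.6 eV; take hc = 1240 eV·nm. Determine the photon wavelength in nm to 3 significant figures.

369 nm

For Z = 4 the level energies scale as Z², so the effective Rydberg energy is 13.6 × 16 = 217.6 eV.
ΔE = 217.6 × (1/6² − 1/9²) = 217.6 × 0.01543 = 3.358 eV.
λ = hc/ΔE = 1240 / 3.358 = 369 nm.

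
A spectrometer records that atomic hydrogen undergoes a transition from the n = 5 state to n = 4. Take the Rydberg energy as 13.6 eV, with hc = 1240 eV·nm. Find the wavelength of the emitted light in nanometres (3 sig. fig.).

4050 nm

ΔE = 13.60 × (1/4² − 1/5²) = 13.60 × 0.02250 = 0.3060 eV.
λ = hc/ΔE = 1240 / 0.3060 = 4050 nm.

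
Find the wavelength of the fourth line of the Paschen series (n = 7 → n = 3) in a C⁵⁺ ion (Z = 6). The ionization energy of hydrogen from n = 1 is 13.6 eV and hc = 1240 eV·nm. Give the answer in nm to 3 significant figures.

27.9 nm

The Paschen series terminates on n_f = 3; the fourth line has n_i = 3+4 = 7.
ΔE = 489.6 × (1/3² − 1/7²) = 44.41 eV.
λ = 1240 / 44.41 = 27.9 nm.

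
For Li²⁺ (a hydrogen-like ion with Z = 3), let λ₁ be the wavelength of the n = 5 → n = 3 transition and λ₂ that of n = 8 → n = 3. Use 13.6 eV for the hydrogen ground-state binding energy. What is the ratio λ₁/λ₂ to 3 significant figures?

λ ∝ 1/ΔE ∝ 1/(1/n_f² − 1/n_i²), and the Z² and hc factors cancel in the ratio.
λ₁/λ₂ = (1/3² − 1/8²)/(1/3² − 1/5²) = 0.09549/0.07111 = 1.34.

1.34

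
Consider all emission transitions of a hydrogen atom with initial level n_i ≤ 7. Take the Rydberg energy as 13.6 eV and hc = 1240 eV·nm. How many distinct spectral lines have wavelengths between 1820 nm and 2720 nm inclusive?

3

Enumerate all n_i → n_f pairs with 1 ≤ n_f < n_i ≤ 7 and compute λ = 1240 / [13.6·1·(1/n_f² − 1/n_i²)].
Lines falling in [1820, 2720] nm: 4→3 (1876 nm), 7→4 (2166 nm), 6→4 (2626 nm).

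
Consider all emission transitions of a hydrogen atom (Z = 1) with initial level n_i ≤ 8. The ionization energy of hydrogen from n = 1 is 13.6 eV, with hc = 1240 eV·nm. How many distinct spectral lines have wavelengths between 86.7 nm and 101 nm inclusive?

Enumerate all n_i → n_f pairs with 1 ≤ n_f < n_i ≤ 8 and compute λ = 1240 / [13.6·1·(1/n_f² − 1/n_i²)].
Lines falling in [86.7, 101] nm: 8→1 (92.62 nm), 7→1 (93.08 nm), 6→1 (93.78 nm), 5→1 (94.98 nm), 4→1 (97.25 nm).

5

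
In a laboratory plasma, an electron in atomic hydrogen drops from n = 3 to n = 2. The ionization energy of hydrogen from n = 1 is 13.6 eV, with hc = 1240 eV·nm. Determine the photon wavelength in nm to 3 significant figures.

656 nm

ΔE = 13.60 × (1/2² − 1/3²) = 13.60 × 0.1389 = 1.889 eV.
λ = hc/ΔE = 1240 / 1.889 = 656 nm.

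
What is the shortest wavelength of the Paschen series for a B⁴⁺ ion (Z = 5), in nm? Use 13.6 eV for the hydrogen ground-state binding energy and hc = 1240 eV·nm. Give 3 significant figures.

32.8 nm

The Paschen series has lower level n_f = 3; the series limit corresponds to n_i → ∞.
ΔE_max = 13.6 × 25 / 3² = 37.78 eV.
λ_min = 1240 / 37.78 = 32.8 nm.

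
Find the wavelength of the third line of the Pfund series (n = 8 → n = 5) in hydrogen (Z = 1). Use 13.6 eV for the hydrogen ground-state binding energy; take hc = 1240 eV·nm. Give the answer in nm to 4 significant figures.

The Pfund series terminates on n_f = 5; the third line has n_i = 5+3 = 8.
ΔE = 13.60 × (1/5² − 1/8²) = 0.3315 eV.
λ = 1240 / 0.3315 = 3741 nm.

3741 nm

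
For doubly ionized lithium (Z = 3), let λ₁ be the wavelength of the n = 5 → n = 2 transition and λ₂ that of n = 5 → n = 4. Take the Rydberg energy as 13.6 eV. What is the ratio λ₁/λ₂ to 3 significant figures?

0.107

λ ∝ 1/ΔE ∝ 1/(1/n_f² − 1/n_i²), and the Z² and hc factors cancel in the ratio.
λ₁/λ₂ = (1/4² − 1/5²)/(1/2² − 1/5²) = 0.02250/0.2100 = 0.107.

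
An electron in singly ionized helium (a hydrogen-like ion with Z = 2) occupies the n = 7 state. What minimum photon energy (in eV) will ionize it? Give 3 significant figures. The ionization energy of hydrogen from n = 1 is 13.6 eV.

1.11 eV

E_n = −13.6 Z²/n² = −54.40/n² eV for Z = 2.
E_7 = −54.40/49 = −1.11 eV, so ionization (to E = 0) requires 1.11 eV.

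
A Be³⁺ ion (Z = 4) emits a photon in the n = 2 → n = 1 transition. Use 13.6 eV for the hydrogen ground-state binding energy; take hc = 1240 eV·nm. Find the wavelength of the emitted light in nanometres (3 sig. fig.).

For Z = 4 the level energies scale as Z², so the effective Rydberg energy is 13.6 × 16 = 217.6 eV.
ΔE = 217.6 × (1/1² − 1/2²) = 217.6 × 0.7500 = 163.2 eV.
λ = hc/ΔE = 1240 / 163.2 = 7.60 nm.

7.60 nm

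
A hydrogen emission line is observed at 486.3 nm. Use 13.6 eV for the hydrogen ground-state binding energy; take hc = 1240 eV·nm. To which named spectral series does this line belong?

Balmer

ΔE = 1240/486.3 = 2.550 eV.
This matches 13.6 × (1/2² − 1/4²), so n_f = 2: the Balmer series.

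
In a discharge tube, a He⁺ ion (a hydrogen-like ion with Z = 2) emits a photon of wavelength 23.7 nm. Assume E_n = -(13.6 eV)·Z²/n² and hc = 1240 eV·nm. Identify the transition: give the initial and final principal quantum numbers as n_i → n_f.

The photon energy is ΔE = hc/λ = 1240 / 23.7 = 52.32 eV.
With Z = 2, ΔE = 54.40 × (1/n_f² − 1/n_i²), so 1/n_f² − 1/n_i² = 0.9618.
Trying n_f = 1 gives 1/n_i² = 0.03822, i.e. n_i ≈ 5; this pair matches.

n_i = 5, n_f = 1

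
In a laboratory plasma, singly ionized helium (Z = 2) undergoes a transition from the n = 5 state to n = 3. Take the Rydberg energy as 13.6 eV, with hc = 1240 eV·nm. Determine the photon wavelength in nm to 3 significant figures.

321 nm

For Z = 2 the level energies scale as Z², so the effective Rydberg energy is 13.6 × 4 = 54.40 eV.
ΔE = 54.40 × (1/3² − 1/5²) = 54.40 × 0.07111 = 3.868 eV.
λ = hc/ΔE = 1240 / 3.868 = 321 nm.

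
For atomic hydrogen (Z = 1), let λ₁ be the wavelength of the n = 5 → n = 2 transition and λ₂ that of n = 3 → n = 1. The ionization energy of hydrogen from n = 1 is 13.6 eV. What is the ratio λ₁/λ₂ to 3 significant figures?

λ ∝ 1/ΔE ∝ 1/(1/n_f² − 1/n_i²), and the Z² and hc factors cancel in the ratio.
λ₁/λ₂ = (1/1² − 1/3²)/(1/2² − 1/5²) = 0.8889/0.2100 = 4.23.

4.23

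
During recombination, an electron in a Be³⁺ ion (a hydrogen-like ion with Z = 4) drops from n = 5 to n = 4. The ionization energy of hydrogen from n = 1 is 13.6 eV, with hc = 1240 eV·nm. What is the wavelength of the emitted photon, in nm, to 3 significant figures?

253 nm

For Z = 4 the level energies scale as Z², so the effective Rydberg energy is 13.6 × 16 = 217.6 eV.
ΔE = 217.6 × (1/4² − 1/5²) = 217.6 × 0.02250 = 4.896 eV.
λ = hc/ΔE = 1240 / 4.896 = 253 nm.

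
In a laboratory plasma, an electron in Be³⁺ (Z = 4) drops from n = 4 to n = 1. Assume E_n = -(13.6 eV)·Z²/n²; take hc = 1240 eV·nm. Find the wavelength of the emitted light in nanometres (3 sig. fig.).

6.08 nm

For Z = 4 the level energies scale as Z², so the effective Rydberg energy is 13.6 × 16 = 217.6 eV.
ΔE = 217.6 × (1/1² − 1/4²) = 217.6 × 0.9375 = 204.0 eV.
λ = hc/ΔE = 1240 / 204.0 = 6.08 nm.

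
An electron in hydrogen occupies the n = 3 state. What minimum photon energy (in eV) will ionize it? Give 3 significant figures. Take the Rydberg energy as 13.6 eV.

1.51 eV

E_3 = −13.60/9 = −1.51 eV, so ionization (to E = 0) requires 1.51 eV.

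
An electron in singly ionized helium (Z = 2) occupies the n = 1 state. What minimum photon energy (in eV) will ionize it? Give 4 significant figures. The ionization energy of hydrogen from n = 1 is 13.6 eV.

E_n = −13.6 Z²/n² = −54.40/n² eV for Z = 2.
E_1 = −54.40/1 = −54.40 eV, so ionization (to E = 0) requires 54.40 eV.

54.40 eV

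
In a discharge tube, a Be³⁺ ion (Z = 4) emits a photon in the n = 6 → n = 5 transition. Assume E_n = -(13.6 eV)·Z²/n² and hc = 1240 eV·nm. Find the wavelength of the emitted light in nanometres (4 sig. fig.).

For Z = 4 the level energies scale as Z², so the effective Rydberg energy is 13.6 × 16 = 217.6 eV.
ΔE = 217.6 × (1/5² − 1/6²) = 217.6 × 0.01222 = 2.660 eV.
λ = hc/ΔE = 1240 / 2.660 = 466.2 nm.

466.2 nm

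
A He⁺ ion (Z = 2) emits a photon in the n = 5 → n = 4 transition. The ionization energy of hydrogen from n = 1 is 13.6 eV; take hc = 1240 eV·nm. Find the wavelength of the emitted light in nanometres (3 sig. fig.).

1010 nm

For Z = 2 the level energies scale as Z², so the effective Rydberg energy is 13.6 × 4 = 54.40 eV.
ΔE = 54.40 × (1/4² − 1/5²) = 54.40 × 0.02250 = 1.224 eV.
λ = hc/ΔE = 1240 / 1.224 = 1010 nm.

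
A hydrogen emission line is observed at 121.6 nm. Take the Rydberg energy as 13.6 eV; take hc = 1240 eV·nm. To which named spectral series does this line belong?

Lyman

ΔE = 1240/121.6 = 10.20 eV.
This matches 13.6 × (1/1² − 1/2²), so n_f = 1: the Lyman series.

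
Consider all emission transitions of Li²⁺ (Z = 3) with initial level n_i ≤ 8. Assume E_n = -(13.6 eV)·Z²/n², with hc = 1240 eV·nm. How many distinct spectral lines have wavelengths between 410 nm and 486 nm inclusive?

2

Enumerate all n_i → n_f pairs with 1 ≤ n_f < n_i ≤ 8 and compute λ = 1240 / [13.6·9·(1/n_f² − 1/n_i²)].
Lines falling in [410, 486] nm: 8→5 (415.6 nm), 5→4 (450.3 nm).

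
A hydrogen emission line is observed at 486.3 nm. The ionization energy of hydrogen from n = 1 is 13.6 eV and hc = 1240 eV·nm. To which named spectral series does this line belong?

Balmer

ΔE = 1240/486.3 = 2.550 eV.
This matches 13.6 × (1/2² − 1/4²), so n_f = 2: the Balmer series.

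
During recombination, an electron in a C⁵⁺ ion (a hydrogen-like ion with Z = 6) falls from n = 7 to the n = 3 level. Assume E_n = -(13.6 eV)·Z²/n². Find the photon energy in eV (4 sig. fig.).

44.41 eV

The Bohr energies scale as Z², so for Z = 6: E_n = −489.6/n² eV.
E_7 = −489.6/49 = −9.992 eV and E_3 = −489.6/9 = −54.40 eV.
The photon energy is |E_7 − E_3| = 44.41 eV.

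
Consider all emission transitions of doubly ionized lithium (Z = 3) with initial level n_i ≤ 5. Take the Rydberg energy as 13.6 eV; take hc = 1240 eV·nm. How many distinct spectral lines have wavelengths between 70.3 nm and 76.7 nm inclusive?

Enumerate all n_i → n_f pairs with 1 ≤ n_f < n_i ≤ 5 and compute λ = 1240 / [13.6·9·(1/n_f² − 1/n_i²)].
Lines falling in [70.3, 76.7] nm: 3→2 (72.94 nm).

1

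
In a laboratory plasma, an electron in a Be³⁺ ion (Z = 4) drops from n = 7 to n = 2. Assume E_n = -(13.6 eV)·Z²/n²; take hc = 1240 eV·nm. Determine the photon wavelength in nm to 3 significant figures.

24.8 nm

For Z = 4 the level energies scale as Z², so the effective Rydberg energy is 13.6 × 16 = 217.6 eV.
ΔE = 217.6 × (1/2² − 1/7²) = 217.6 × 0.2296 = 49.96 eV.
λ = hc/ΔE = 1240 / 49.96 = 24.8 nm.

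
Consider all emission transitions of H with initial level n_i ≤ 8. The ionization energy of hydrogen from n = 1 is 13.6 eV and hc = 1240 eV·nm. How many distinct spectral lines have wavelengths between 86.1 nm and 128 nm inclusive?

Enumerate all n_i → n_f pairs with 1 ≤ n_f < n_i ≤ 8 and compute λ = 1240 / [13.6·1·(1/n_f² − 1/n_i²)].
Lines falling in [86.1, 128] nm: 8→1 (92.62 nm), 7→1 (93.08 nm), 6→1 (93.78 nm), 5→1 (94.98 nm), 4→1 (97.25 nm), 3→1 (102.6 nm), 2→1 (121.6 nm).

7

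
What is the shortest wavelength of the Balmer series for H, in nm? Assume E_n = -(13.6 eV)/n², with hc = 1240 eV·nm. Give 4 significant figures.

364.7 nm

The Balmer series has lower level n_f = 2; the series limit corresponds to n_i → ∞.
ΔE_max = 13.6 × 1 / 2² = 3.400 eV.
λ_min = 1240 / 3.400 = 364.7 nm.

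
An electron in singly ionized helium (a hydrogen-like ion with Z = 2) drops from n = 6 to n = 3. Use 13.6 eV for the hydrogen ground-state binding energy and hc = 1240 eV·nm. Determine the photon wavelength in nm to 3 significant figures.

For Z = 2 the level energies scale as Z², so the effective Rydberg energy is 13.6 × 4 = 54.40 eV.
ΔE = 54.40 × (1/3² − 1/6²) = 54.40 × 0.08333 = 4.533 eV.
λ = hc/ΔE = 1240 / 4.533 = 274 nm.

274 nm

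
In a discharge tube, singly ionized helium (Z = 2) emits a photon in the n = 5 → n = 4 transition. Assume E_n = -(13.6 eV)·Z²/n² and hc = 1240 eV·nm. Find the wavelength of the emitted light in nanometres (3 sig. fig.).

1010 nm

For Z = 2 the level energies scale as Z², so the effective Rydberg energy is 13.6 × 4 = 54.40 eV.
ΔE = 54.40 × (1/4² − 1/5²) = 54.40 × 0.02250 = 1.224 eV.
λ = hc/ΔE = 1240 / 1.224 = 1010 nm.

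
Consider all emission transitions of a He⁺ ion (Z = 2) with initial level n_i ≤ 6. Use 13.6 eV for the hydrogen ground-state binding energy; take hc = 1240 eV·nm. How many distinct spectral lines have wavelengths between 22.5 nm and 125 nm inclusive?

Enumerate all n_i → n_f pairs with 1 ≤ n_f < n_i ≤ 6 and compute λ = 1240 / [13.6·4·(1/n_f² − 1/n_i²)].
Lines falling in [22.5, 125] nm: 6→1 (23.45 nm), 5→1 (23.74 nm), 4→1 (24.31 nm), 3→1 (25.64 nm), 2→1 (30.39 nm), 6→2 (102.6 nm), 5→2 (108.5 nm), 4→2 (121.6 nm).

8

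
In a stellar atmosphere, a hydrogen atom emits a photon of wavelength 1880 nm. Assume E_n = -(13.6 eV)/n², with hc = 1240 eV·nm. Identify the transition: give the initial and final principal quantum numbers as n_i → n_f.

n_i = 4, n_f = 3

The photon energy is ΔE = hc/λ = 1240 / 1880 = 0.6596 eV.
With Z = 1, ΔE = 13.60 × (1/n_f² − 1/n_i²), so 1/n_f² − 1/n_i² = 0.04850.
Trying n_f = 3 gives 1/n_i² = 0.06261, i.e. n_i ≈ 4; this pair matches.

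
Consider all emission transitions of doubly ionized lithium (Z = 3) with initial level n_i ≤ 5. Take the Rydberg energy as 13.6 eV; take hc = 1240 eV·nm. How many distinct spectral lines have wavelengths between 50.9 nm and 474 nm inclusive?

5

Enumerate all n_i → n_f pairs with 1 ≤ n_f < n_i ≤ 5 and compute λ = 1240 / [13.6·9·(1/n_f² − 1/n_i²)].
Lines falling in [50.9, 474] nm: 4→2 (54.03 nm), 3→2 (72.94 nm), 5→3 (142.5 nm), 4→3 (208.4 nm), 5→4 (450.3 nm).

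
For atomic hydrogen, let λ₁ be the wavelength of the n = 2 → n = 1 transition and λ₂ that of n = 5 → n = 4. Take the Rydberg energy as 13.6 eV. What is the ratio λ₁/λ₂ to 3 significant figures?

λ ∝ 1/ΔE ∝ 1/(1/n_f² − 1/n_i²), and the Z² and hc factors cancel in the ratio.
λ₁/λ₂ = (1/4² − 1/5²)/(1/1² − 1/2²) = 0.02250/0.7500 = 0.0300.

0.0300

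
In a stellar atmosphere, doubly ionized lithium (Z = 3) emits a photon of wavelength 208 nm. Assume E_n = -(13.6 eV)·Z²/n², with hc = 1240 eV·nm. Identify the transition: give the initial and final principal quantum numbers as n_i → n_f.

n_i = 4, n_f = 3

The photon energy is ΔE = hc/λ = 1240 / 208 = 5.962 eV.
With Z = 3, ΔE = 122.4 × (1/n_f² − 1/n_i²), so 1/n_f² − 1/n_i² = 0.04871.
Trying n_f = 3 gives 1/n_i² = 0.06241, i.e. n_i ≈ 4; this pair matches.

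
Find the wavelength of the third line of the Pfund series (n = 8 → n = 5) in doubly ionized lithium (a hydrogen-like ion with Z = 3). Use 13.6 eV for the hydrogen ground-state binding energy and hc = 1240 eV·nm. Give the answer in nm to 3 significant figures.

416 nm

The Pfund series terminates on n_f = 5; the third line has n_i = 5+3 = 8.
ΔE = 122.4 × (1/5² − 1/8²) = 2.984 eV.
λ = 1240 / 2.984 = 416 nm.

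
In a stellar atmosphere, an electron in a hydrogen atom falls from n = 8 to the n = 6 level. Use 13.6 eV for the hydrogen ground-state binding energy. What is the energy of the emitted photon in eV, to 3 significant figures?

0.165 eV

E_8 = −13.60/64 = −0.2125 eV and E_6 = −13.60/36 = −0.3778 eV.
The photon energy is |E_8 − E_6| = 0.165 eV.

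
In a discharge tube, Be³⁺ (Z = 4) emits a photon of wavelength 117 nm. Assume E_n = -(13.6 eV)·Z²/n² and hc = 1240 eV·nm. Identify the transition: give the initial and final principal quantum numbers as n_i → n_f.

n_i = 4, n_f = 3

The photon energy is ΔE = hc/λ = 1240 / 117 = 10.60 eV.
With Z = 4, ΔE = 217.6 × (1/n_f² − 1/n_i²), so 1/n_f² − 1/n_i² = 0.04871.
Trying n_f = 3 gives 1/n_i² = 0.06241, i.e. n_i ≈ 4; this pair matches.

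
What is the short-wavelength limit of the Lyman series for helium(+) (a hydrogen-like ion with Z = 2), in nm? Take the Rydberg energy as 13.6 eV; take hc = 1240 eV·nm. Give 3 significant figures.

22.8 nm

The Lyman series has lower level n_f = 1; the series limit corresponds to n_i → ∞.
ΔE_max = 13.6 × 4 / 1² = 54.40 eV.
λ_min = 1240 / 54.40 = 22.8 nm.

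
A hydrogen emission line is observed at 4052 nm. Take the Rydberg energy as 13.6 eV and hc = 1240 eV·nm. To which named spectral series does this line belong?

ΔE = 1240/4052 = 0.3060 eV.
This matches 13.6 × (1/4² − 1/5²), so n_f = 4: the Brackett series.

Brackett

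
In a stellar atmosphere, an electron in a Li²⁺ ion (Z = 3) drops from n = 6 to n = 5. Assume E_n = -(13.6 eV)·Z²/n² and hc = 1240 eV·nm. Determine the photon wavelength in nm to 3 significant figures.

829 nm

For Z = 3 the level energies scale as Z², so the effective Rydberg energy is 13.6 × 9 = 122.4 eV.
ΔE = 122.4 × (1/5² − 1/6²) = 122.4 × 0.01222 = 1.496 eV.
λ = hc/ΔE = 1240 / 1.496 = 829 nm.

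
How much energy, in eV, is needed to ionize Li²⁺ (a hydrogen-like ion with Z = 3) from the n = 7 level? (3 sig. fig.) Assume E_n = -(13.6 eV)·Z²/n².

E_n = −13.6 Z²/n² = −122.4/n² eV for Z = 3.
E_7 = −122.4/49 = −2.50 eV, so ionization (to E = 0) requires 2.50 eV.

2.50 eV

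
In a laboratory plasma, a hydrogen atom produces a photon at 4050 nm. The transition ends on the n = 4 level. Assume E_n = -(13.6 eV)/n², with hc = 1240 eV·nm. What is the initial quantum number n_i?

n_i = 5

The photon energy is ΔE = hc/λ = 1240 / 4050 = 0.3062 eV.
With Z = 1, ΔE = 13.60 × (1/n_f² − 1/n_i²), so 1/n_f² − 1/n_i² = 0.02251.
With n_f = 4: 1/n_i² = 1/16 − 0.02251 = 0.03999, so n_i ≈ 5.00.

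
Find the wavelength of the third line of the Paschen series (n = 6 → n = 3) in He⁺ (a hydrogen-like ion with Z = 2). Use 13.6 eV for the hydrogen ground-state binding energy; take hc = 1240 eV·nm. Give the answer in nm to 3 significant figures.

274 nm

The Paschen series terminates on n_f = 3; the third line has n_i = 3+3 = 6.
ΔE = 54.40 × (1/3² − 1/6²) = 4.533 eV.
λ = 1240 / 4.533 = 274 nm.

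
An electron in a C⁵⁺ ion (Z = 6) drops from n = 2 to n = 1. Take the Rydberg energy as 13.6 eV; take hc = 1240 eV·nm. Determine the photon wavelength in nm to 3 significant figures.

3.38 nm

For Z = 6 the level energies scale as Z², so the effective Rydberg energy is 13.6 × 36 = 489.6 eV.
ΔE = 489.6 × (1/1² − 1/2²) = 489.6 × 0.7500 = 367.2 eV.
λ = hc/ΔE = 1240 / 367.2 = 3.38 nm.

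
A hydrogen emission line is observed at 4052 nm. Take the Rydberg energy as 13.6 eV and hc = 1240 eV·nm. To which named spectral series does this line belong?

ΔE = 1240/4052 = 0.3060 eV.
This matches 13.6 × (1/4² − 1/5²), so n_f = 4: the Brackett series.

Brackett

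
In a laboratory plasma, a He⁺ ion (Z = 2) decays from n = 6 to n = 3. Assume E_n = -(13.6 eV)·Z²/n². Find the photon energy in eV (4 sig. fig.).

4.533 eV

The Bohr energies scale as Z², so for Z = 2: E_n = −54.40/n² eV.
E_6 = −54.40/36 = −1.511 eV and E_3 = −54.40/9 = −6.044 eV.
The photon energy is |E_6 − E_3| = 4.533 eV.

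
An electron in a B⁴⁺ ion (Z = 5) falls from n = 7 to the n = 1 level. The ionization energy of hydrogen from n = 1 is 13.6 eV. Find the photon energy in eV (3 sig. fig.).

333 eV

The Bohr energies scale as Z², so for Z = 5: E_n = −340.0/n² eV.
E_7 = −340.0/49 = −6.939 eV and E_1 = −340.0/1 = −340.0 eV.
The photon energy is |E_7 − E_1| = 333 eV.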